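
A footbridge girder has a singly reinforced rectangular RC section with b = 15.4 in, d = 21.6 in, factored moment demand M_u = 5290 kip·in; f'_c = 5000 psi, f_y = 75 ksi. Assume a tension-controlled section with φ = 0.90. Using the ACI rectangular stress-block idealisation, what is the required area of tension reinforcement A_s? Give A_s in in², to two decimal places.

A_s ≈ 4.07 in²

M_n = M_u/φ = 5290/0.90 = 5877.78 kip·in.
From M_n = 0.85 f'_c a b (d − a/2):
a = d − √(d² − 2M_n/(0.85 f'_c b)) = 21.6 − √(21.6² − 2 × 5877.78/(0.85 × 5 × 15.4)) = 4.660 in.
A_s = 0.85 f'_c a b / f_y = 0.85 × 5 × 4.660 × 15.4 / 75 = 4.067 in².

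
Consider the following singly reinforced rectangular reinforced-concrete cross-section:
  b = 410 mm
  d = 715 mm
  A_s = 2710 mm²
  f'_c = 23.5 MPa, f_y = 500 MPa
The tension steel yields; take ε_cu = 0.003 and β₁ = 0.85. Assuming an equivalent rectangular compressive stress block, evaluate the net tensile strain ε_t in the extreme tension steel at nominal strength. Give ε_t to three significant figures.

ε_t ≈ 0.00802

a = A_s f_y/(0.85 f'_c b) = 165.45 mm.
β₁ = 0.85, so c = a/β₁ = 165.45/0.85 = 194.65 mm.
From the linear strain diagram with ε_cu = 0.003: ε_t = 0.003 (d − c)/c = 0.003 × (715 − 194.65)/194.65 = 0.00802.
Since ε_t ≥ 0.005, the section is tension-controlled.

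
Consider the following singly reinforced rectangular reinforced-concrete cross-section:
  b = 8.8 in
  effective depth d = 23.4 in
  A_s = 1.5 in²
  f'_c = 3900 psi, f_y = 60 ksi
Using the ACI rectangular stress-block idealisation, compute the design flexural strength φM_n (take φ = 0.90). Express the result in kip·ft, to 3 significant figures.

φM_n ≈ 148 kip·ft

T = A_s f_y = 1.5 × 60 = 90 kips.
a = T/(0.85 f'_c b) = 90/(0.85 × 3.9 × 8.8) = 3.085 in.
M_n = T(d − a/2) = 90 × (23.4 − 1.5425) = 1967.2 kip·in = 1967.2/12 = 163.93 kip·ft.
φM_n = 0.90 × 163.93 = 147.54 kip·ft.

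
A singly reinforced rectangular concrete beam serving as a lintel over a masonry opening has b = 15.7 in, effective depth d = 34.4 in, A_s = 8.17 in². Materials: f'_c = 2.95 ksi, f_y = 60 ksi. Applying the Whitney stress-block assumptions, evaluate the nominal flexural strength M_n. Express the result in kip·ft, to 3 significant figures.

T = A_s f_y = 8.17 × 60 = 490.2 kips.
a = T/(0.85 f'_c b) = 490.2/(0.85 × 2.95 × 15.7) = 12.452 in.
M_n = T(d − a/2) = 490.2 × (34.4 − 6.226) = 13810.9 kip·in = 13810.9/12 = 1150.91 kip·ft.

M_n ≈ 1150 kip·ft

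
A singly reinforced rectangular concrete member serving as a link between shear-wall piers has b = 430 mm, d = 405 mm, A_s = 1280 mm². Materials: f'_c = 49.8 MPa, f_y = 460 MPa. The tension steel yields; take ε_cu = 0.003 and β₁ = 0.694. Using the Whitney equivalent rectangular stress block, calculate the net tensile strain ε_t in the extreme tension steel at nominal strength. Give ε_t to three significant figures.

a = A_s f_y/(0.85 f'_c b) = 32.35 mm.
β₁ = 0.694, so c = a/β₁ = 32.35/0.694 = 46.61 mm.
From the linear strain diagram with ε_cu = 0.003: ε_t = 0.003 (d − c)/c = 0.003 × (405 − 46.61)/46.61 = 0.0231.
Since ε_t ≥ 0.005, the section is tension-controlled.

ε_t ≈ 0.0231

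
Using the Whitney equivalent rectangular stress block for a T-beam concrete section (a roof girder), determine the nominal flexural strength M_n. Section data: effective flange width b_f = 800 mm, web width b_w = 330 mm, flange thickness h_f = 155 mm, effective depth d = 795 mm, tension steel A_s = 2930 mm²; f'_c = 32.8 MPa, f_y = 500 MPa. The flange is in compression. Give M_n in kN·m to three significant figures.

M_n ≈ 1120 kN·m

Tension: T = A_s f_y = 2930 × 500 = 1465000 N.
Try a within the flange: a = T/(0.85 f'_c b_f) = 1465000/(0.85 × 32.8 × 800) = 65.68 mm.
Since a = 65.68 ≤ h_f = 155 mm, the stress block lies entirely in the flange; analyse as a rectangular beam of width b_f.
M_n = T(d − a/2) = 1465000 × (795 − 32.84) = 1116.56 × 10⁶ N·mm.
M_n = 1116.56 kN·m.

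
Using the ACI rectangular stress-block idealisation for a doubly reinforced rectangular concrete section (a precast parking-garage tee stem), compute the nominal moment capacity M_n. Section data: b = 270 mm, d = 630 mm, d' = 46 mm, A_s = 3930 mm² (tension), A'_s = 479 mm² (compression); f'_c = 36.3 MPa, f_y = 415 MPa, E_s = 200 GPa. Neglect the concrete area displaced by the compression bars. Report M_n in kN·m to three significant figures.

M_n ≈ 895 kN·m

Assume both tension and compression steel yield.
Net tension couple steel: A_s − A'_s = 3451 mm².
a = (A_s − A'_s) f_y / (0.85 f'_c b) = 1432165/(0.85 × 36.3 × 270) = 171.91 mm.
c = a/β₁ = 171.91/0.791 = 217.33 mm; ε'_s = 0.003(c − d')/c = 0.0024 ≥ f_y/E_s = 0.0021, so compression steel does yield.
M_n = (A_s − A'_s) f_y (d − a/2) + A'_s f_y (d − d') = [1432165 × (630 − 85.955) + 198785 × (630 − 46)] × 10⁻⁶ = 779.16 + 116.09 = 895.25 kN·m.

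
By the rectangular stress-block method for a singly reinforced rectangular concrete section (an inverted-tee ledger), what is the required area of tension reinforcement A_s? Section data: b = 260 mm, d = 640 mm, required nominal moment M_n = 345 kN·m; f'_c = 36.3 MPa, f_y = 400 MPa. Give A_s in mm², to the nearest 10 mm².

A_s ≈ 1430 mm²

With M_n = 0.85 f'_c a b (d − a/2), solve the quadratic for a:
a = d − √(d² − 2M_n/(0.85 f'_c b)) = 640 − √(640² − 2 × 345×10⁶/(0.85 × 36.3 × 260)) = 71.15 mm.
A_s = 0.85 f'_c a b / f_y = 0.85 × 36.3 × 71.15 × 260 / 400 = 1427.0 mm².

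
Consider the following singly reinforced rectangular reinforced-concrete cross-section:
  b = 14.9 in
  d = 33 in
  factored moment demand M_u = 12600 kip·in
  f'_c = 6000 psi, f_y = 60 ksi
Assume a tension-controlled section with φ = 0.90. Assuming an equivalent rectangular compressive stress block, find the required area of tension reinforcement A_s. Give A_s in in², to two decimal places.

A_s ≈ 7.80 in²

M_n = M_u/φ = 12600/0.90 = 14000 kip·in.
From M_n = 0.85 f'_c a b (d − a/2):
a = d − √(d² − 2M_n/(0.85 f'_c b)) = 33 − √(33² − 2 × 14000/(0.85 × 6 × 14.9)) = 6.157 in.
A_s = 0.85 f'_c a b / f_y = 0.85 × 6 × 6.157 × 14.9 / 60 = 7.798 in².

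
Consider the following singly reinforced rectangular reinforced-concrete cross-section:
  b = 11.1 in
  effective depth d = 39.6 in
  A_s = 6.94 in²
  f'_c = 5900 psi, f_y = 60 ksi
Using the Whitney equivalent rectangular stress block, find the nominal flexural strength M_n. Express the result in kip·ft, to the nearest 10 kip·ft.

M_n ≈ 1240 kip·ft

T = A_s f_y = 6.94 × 60 = 416.4 kips.
a = T/(0.85 f'_c b) = 416.4/(0.85 × 5.9 × 11.1) = 7.480 in.
M_n = T(d − a/2) = 416.4 × (39.6 − 3.74) = 14932.1 kip·in = 14932.1/12 = 1244.34 kip·ft.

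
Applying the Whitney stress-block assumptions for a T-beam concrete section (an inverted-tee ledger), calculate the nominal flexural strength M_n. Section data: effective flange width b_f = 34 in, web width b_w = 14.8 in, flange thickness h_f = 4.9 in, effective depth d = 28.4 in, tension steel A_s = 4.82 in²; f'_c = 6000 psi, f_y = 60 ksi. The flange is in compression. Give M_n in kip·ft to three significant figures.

M_n ≈ 664 kip·ft

Tension: T = A_s f_y = 4.82 × 60 = 289.2 kips.
Try a within the flange: a = T/(0.85 f'_c b_f) = 289.2/(0.85 × 6 × 34) = 1.668 in.
Since a = 1.668 ≤ h_f = 4.9 in, the stress block lies entirely in the flange; analyse as a rectangular beam of width b_f.
M_n = T(d − a/2) = 289.2 × (28.4 − 0.834) = 7972.1 kip·in.
M_n = 7972.1/12 = 664.34 kip·ft.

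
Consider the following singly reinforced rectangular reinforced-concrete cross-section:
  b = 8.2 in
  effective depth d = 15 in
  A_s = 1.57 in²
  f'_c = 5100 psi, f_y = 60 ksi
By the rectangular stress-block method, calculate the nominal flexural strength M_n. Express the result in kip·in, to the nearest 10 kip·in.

M_n ≈ 1290 kip·in

T = A_s f_y = 1.57 × 60 = 94.2 kips.
a = T/(0.85 f'_c b) = 94.2/(0.85 × 5.1 × 8.2) = 2.650 in.
M_n = T(d − a/2) = 94.2 × (15 − 1.325) = 1288.2 kip·in.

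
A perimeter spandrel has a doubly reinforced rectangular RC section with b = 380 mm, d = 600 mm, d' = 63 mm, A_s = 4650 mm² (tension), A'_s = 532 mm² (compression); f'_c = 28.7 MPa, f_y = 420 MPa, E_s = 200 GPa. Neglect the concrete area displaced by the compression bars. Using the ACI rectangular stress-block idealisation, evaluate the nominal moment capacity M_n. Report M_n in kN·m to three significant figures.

Assume both tension and compression steel yield.
Net tension couple steel: A_s − A'_s = 4118 mm².
a = (A_s − A'_s) f_y / (0.85 f'_c b) = 1729560/(0.85 × 28.7 × 380) = 186.57 mm.
c = a/β₁ = 186.57/0.845 = 220.79 mm; ε'_s = 0.003(c − d')/c = 0.0021 ≥ f_y/E_s = 0.0021, so compression steel does yield.
M_n = (A_s − A'_s) f_y (d − a/2) + A'_s f_y (d − d') = [1729560 × (600 − 93.285) + 223440 × (600 − 63)] × 10⁻⁶ = 876.39 + 119.99 = 996.38 kN·m.

M_n ≈ 996 kN·m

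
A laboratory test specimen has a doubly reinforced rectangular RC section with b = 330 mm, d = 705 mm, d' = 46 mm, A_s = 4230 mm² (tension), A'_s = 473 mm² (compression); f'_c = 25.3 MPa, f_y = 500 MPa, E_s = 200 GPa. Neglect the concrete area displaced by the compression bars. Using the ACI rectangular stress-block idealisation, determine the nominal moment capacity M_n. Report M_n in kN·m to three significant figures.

Assume both tension and compression steel yield.
Net tension couple steel: A_s − A'_s = 3757 mm².
a = (A_s − A'_s) f_y / (0.85 f'_c b) = 1878500/(0.85 × 25.3 × 330) = 264.70 mm.
c = a/β₁ = 264.70/0.85 = 311.41 mm; ε'_s = 0.003(c − d')/c = 0.0026 ≥ f_y/E_s = 0.0025, so compression steel does yield.
M_n = (A_s − A'_s) f_y (d − a/2) + A'_s f_y (d − d') = [1878500 × (705 − 132.35) + 236500 × (705 − 46)] × 10⁻⁶ = 1075.72 + 155.85 = 1231.57 kN·m.

M_n ≈ 1230 kN·m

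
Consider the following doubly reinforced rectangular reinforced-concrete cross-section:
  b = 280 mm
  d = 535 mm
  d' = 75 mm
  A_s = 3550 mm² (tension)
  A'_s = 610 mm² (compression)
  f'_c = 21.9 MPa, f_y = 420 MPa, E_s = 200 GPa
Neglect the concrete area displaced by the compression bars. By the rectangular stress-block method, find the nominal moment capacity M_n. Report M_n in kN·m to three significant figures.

M_n ≈ 632 kN·m

Assume both tension and compression steel yield.
Net tension couple steel: A_s − A'_s = 2940 mm².
a = (A_s − A'_s) f_y / (0.85 f'_c b) = 1234800/(0.85 × 21.9 × 280) = 236.91 mm.
c = a/β₁ = 236.91/0.85 = 278.72 mm; ε'_s = 0.003(c − d')/c = 0.0022 ≥ f_y/E_s = 0.0021, so compression steel does yield.
M_n = (A_s − A'_s) f_y (d − a/2) + A'_s f_y (d − d') = [1234800 × (535 − 118.455) + 256200 × (535 − 75)] × 10⁻⁶ = 514.35 + 117.85 = 632.20 kN·m.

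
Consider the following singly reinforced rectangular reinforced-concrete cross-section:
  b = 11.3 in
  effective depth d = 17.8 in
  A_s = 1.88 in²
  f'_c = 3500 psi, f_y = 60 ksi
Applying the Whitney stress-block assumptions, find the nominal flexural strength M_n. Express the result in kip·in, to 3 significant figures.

T = A_s f_y = 1.88 × 60 = 112.8 kips.
a = T/(0.85 f'_c b) = 112.8/(0.85 × 3.5 × 11.3) = 3.355 in.
M_n = T(d − a/2) = 112.8 × (17.8 − 1.6775) = 1818.6 kip·in.

M_n ≈ 1820 kip·in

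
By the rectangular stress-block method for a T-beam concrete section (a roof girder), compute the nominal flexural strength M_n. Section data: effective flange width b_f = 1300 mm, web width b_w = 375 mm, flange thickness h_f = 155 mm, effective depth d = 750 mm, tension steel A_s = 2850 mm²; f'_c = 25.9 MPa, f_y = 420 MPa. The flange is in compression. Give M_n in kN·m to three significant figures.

M_n ≈ 873 kN·m

Tension: T = A_s f_y = 2850 × 420 = 1197000 N.
Try a within the flange: a = T/(0.85 f'_c b_f) = 1197000/(0.85 × 25.9 × 1300) = 41.82 mm.
Since a = 41.82 ≤ h_f = 155 mm, the stress block lies entirely in the flange; analyse as a rectangular beam of width b_f.
M_n = T(d − a/2) = 1197000 × (750 − 20.91) = 872.72 × 10⁶ N·mm.
M_n = 872.72 kN·m.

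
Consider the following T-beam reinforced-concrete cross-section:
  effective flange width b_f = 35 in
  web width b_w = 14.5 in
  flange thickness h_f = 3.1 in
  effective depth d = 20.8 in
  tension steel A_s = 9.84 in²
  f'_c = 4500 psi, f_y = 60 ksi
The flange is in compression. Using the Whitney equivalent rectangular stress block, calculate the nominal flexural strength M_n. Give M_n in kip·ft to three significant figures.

M_n ≈ 901 kip·ft

Tension: T = A_s f_y = 9.84 × 60 = 590.4 kips.
Try a within the flange: a = T/(0.85 f'_c b_f) = 590.4/(0.85 × 4.5 × 35) = 4.410 in.
a = 4.410 > h_f = 3.1 in: the block extends into the web. Split into flange-overhang and web parts.
C_f = 0.85 f'_c (b_f − b_w) h_f = 0.85 × 4.5 × (35 − 14.5) × 3.1 = 243.1 kips.
Remaining web compression depth: a_w = (T − C_f)/(0.85 f'_c b_w) = (590.4 − 243.1)/(0.85 × 4.5 × 14.5) = 6.262 in.
M_n = C_f(d − h_f/2) + (T − C_f)(d − a_w/2) = 243.1 × (20.8 − 1.55) + 347.3 × (20.8 − 3.131) = 4679.7 + 6136.4 = 10816.1 kip·in.
M_n = 10816.1/12 = 901.34 kip·ft.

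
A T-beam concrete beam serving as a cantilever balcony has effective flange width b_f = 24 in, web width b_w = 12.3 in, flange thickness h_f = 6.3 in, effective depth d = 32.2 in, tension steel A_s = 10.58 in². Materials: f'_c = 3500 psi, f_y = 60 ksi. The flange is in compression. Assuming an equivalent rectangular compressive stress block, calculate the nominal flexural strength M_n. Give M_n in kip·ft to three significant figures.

M_n ≈ 1450 kip·ft

Tension: T = A_s f_y = 10.58 × 60 = 634.8 kips.
Try a within the flange: a = T/(0.85 f'_c b_f) = 634.8/(0.85 × 3.5 × 24) = 8.891 in.
a = 8.891 > h_f = 6.3 in: the block extends into the web. Split into flange-overhang and web parts.
C_f = 0.85 f'_c (b_f − b_w) h_f = 0.85 × 3.5 × (24 − 12.3) × 6.3 = 219.3 kips.
Remaining web compression depth: a_w = (T − C_f)/(0.85 f'_c b_w) = (634.8 − 219.3)/(0.85 × 3.5 × 12.3) = 11.355 in.
M_n = C_f(d − h_f/2) + (T − C_f)(d − a_w/2) = 219.3 × (32.2 − 3.15) + 415.5 × (32.2 − 5.6775) = 6370.7 + 11020.1 = 17390.8 kip·in.
M_n = 17390.8/12 = 1449.23 kip·ft.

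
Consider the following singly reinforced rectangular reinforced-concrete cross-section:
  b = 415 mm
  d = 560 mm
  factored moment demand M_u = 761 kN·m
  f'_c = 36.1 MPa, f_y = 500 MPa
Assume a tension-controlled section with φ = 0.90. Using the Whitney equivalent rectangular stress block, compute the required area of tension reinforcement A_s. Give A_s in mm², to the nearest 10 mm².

A_s ≈ 3430 mm²

M_n = M_u/φ = 761/0.90 = 845.556 kN·m.
With M_n = 0.85 f'_c a b (d − a/2), solve the quadratic for a:
a = d − √(d² − 2M_n/(0.85 f'_c b)) = 560 − √(560² − 2 × 845.556×10⁶/(0.85 × 36.1 × 415)) = 134.79 mm.
A_s = 0.85 f'_c a b / f_y = 0.85 × 36.1 × 134.79 × 415 / 500 = 3432.9 mm².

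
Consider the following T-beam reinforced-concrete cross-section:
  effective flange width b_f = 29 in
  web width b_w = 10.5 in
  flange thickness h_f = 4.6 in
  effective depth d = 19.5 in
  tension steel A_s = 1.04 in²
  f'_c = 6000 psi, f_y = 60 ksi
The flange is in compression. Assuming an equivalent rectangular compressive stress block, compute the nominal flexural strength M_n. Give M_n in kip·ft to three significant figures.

M_n ≈ 100 kip·ft

Tension: T = A_s f_y = 1.04 × 60 = 62.4 kips.
Try a within the flange: a = T/(0.85 f'_c b_f) = 62.4/(0.85 × 6 × 29) = 0.422 in.
Since a = 0.422 ≤ h_f = 4.6 in, the stress block lies entirely in the flange; analyse as a rectangular beam of width b_f.
M_n = T(d − a/2) = 62.4 × (19.5 − 0.211) = 1203.6 kip·in.
M_n = 1203.6/12 = 100.30 kip·ft.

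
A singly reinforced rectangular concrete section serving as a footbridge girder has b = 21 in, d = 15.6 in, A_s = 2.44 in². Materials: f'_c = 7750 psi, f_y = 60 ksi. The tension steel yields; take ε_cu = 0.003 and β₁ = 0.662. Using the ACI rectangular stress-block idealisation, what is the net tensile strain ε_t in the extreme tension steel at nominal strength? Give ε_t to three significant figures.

a = A_s f_y/(0.85 f'_c b) = 1.058 in.
β₁ = 0.662, so c = a/β₁ = 1.058/0.662 = 1.598 in.
From the linear strain diagram with ε_cu = 0.003: ε_t = 0.003 (d − c)/c = 0.003 × (15.6 − 1.598)/1.598 = 0.0263.
Since ε_t ≥ 0.005, the section is tension-controlled.

ε_t ≈ 0.0263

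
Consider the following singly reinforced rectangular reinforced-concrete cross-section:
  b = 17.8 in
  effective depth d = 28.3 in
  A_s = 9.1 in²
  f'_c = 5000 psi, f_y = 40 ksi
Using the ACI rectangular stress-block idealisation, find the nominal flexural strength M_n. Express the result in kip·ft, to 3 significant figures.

M_n ≈ 785 kip·ft

T = A_s f_y = 9.1 × 40 = 364 kips.
a = T/(0.85 f'_c b) = 364/(0.85 × 5 × 17.8) = 4.812 in.
M_n = T(d − a/2) = 364 × (28.3 − 2.406) = 9425.4 kip·in = 9425.4/12 = 785.45 kip·ft.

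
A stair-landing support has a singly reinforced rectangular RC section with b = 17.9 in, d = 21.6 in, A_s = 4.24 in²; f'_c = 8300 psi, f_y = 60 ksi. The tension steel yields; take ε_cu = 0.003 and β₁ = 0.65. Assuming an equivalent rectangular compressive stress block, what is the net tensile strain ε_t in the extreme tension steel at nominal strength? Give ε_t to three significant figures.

ε_t ≈ 0.0179

a = A_s f_y/(0.85 f'_c b) = 2.014 in.
β₁ = 0.65, so c = a/β₁ = 2.014/0.65 = 3.098 in.
From the linear strain diagram with ε_cu = 0.003: ε_t = 0.003 (d − c)/c = 0.003 × (21.6 − 3.098)/3.098 = 0.0179.
Since ε_t ≥ 0.005, the section is tension-controlled.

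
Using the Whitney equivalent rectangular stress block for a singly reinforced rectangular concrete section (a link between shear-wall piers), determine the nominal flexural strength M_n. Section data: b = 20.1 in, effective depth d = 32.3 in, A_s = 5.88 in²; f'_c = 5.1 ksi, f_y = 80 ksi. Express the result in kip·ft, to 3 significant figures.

T = A_s f_y = 5.88 × 80 = 470.4 kips.
a = T/(0.85 f'_c b) = 470.4/(0.85 × 5.1 × 20.1) = 5.399 in.
M_n = T(d − a/2) = 470.4 × (32.3 − 2.6995) = 13924.1 kip·in = 13924.1/12 = 1160.34 kip·ft.

M_n ≈ 1160 kip·ft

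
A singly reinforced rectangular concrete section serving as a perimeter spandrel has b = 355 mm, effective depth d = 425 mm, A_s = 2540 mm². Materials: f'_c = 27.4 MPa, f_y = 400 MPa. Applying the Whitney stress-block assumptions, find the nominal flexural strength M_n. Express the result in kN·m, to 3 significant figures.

T = A_s f_y = 2540 × 400 = 1016000 N = 1016 kN.
From C = T: a = T/(0.85 f'_c b) = 1016000/(0.85 × 27.4 × 355) = 122.88 mm.
M_n = T(d − a/2) = 1016 kN × (425 − 61.44) mm = 369.38 kN·m.

M_n ≈ 369 kN·m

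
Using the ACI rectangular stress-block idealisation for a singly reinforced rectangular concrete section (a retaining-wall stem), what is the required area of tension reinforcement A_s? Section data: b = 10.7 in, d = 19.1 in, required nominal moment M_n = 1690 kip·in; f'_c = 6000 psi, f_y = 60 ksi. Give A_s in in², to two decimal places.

A_s ≈ 1.54 in²

From M_n = 0.85 f'_c a b (d − a/2):
a = d − √(d² − 2M_n/(0.85 f'_c b)) = 19.1 − √(19.1² − 2 × 1690/(0.85 × 6 × 10.7)) = 1.697 in.
A_s = 0.85 f'_c a b / f_y = 0.85 × 6 × 1.697 × 10.7 / 60 = 1.543 in².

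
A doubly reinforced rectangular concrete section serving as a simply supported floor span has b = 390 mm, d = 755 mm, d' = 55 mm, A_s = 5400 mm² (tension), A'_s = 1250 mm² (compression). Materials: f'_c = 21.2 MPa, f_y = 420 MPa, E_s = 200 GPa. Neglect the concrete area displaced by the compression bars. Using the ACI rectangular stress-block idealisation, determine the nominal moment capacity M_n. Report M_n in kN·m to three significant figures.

Assume both tension and compression steel yield.
Net tension couple steel: A_s − A'_s = 4150 mm².
a = (A_s − A'_s) f_y / (0.85 f'_c b) = 1743000/(0.85 × 21.2 × 390) = 248.02 mm.
c = a/β₁ = 248.02/0.85 = 291.79 mm; ε'_s = 0.003(c − d')/c = 0.0024 ≥ f_y/E_s = 0.0021, so compression steel does yield.
M_n = (A_s − A'_s) f_y (d − a/2) + A'_s f_y (d − d') = [1743000 × (755 − 124.01) + 525000 × (755 − 55)] × 10⁻⁶ = 1099.82 + 367.50 = 1467.32 kN·m.

M_n ≈ 1470 kN·m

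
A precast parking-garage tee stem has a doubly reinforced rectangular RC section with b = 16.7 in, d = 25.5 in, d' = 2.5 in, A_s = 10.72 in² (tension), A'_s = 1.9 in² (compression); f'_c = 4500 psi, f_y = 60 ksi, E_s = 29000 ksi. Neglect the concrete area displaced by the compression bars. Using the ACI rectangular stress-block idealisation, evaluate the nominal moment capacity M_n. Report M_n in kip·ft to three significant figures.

M_n ≈ 1160 kip·ft

Assume both steels yield.
a = (A_s − A'_s) f_y/(0.85 f'_c b) = (10.72 − 1.9) × 60/(0.85 × 4.5 × 16.7) = 8.285 in.
c = a/β₁ = 8.285/0.825 = 10.042 in; ε'_s = 0.003(c − d')/c = 0.0023 ≥ ε_y = 0.0021, so the compression steel yields.
M_n = (A_s − A'_s) f_y (d − a/2) + A'_s f_y (d − d') = 529.2 × (25.5 − 4.1425) + 114 × (25.5 − 2.5) = 11302.4 + 2622.0 = 13924.4 kip·in = 13924.4/12 = 1160.37 kip·ft.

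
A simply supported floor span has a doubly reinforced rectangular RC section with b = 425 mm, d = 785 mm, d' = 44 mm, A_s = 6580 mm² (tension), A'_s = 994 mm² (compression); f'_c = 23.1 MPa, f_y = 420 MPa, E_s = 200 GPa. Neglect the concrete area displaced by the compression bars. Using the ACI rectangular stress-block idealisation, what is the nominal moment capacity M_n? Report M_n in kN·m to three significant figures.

M_n ≈ 1820 kN·m

Assume both tension and compression steel yield.
Net tension couple steel: A_s − A'_s = 5586 mm².
a = (A_s − A'_s) f_y / (0.85 f'_c b) = 2346120/(0.85 × 23.1 × 425) = 281.15 mm.
c = a/β₁ = 281.15/0.85 = 330.76 mm; ε'_s = 0.003(c − d')/c = 0.0026 ≥ f_y/E_s = 0.0021, so compression steel does yield.
M_n = (A_s − A'_s) f_y (d − a/2) + A'_s f_y (d − d') = [2346120 × (785 − 140.575) + 417480 × (785 − 44)] × 10⁻⁶ = 1511.90 + 309.35 = 1821.25 kN·m.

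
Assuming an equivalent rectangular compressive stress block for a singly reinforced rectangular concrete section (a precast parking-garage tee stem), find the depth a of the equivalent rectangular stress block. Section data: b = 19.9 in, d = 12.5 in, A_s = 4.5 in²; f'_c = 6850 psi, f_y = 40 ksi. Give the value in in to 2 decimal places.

a ≈ 1.55 in

T = A_s f_y = 4.5 × 40 = 180 kips.
a = T/(0.85 f'_c b) = 180/(0.85 × 6.85 × 19.9) = 1.55 in.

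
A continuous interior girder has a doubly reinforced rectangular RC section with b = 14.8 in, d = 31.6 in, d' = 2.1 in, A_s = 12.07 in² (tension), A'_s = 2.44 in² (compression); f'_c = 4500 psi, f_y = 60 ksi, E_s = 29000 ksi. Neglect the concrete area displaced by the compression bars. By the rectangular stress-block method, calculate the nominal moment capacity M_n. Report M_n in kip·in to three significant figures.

Assume both steels yield.
a = (A_s − A'_s) f_y/(0.85 f'_c b) = (12.07 − 2.44) × 60/(0.85 × 4.5 × 14.8) = 10.207 in.
c = a/β₁ = 10.207/0.825 = 12.372 in; ε'_s = 0.003(c − d')/c = 0.0025 ≥ ε_y = 0.0021, so the compression steel yields.
M_n = (A_s − A'_s) f_y (d − a/2) + A'_s f_y (d − d') = 577.8 × (31.6 − 5.1035) + 146.4 × (31.6 − 2.1) = 15309.7 + 4318.8 = 19628.5 kip·in.

M_n ≈ 19600 kip·in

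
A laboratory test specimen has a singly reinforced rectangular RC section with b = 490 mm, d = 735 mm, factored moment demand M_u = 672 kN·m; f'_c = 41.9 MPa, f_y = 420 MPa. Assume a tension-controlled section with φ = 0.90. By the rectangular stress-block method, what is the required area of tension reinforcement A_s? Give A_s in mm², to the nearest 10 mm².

M_n = M_u/φ = 672/0.90 = 746.667 kN·m.
With M_n = 0.85 f'_c a b (d − a/2), solve the quadratic for a:
a = d − √(d² − 2M_n/(0.85 f'_c b)) = 735 − √(735² − 2 × 746.667×10⁶/(0.85 × 41.9 × 490)) = 60.72 mm.
A_s = 0.85 f'_c a b / f_y = 0.85 × 41.9 × 60.72 × 490 / 420 = 2523.0 mm².

A_s ≈ 2520 mm²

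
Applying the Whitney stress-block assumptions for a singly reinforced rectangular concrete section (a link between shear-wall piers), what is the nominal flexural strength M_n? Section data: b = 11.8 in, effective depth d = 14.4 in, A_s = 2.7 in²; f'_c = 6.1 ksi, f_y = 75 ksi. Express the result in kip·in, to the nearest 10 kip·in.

T = A_s f_y = 2.7 × 75 = 202.5 kips.
a = T/(0.85 f'_c b) = 202.5/(0.85 × 6.1 × 11.8) = 3.310 in.
M_n = T(d − a/2) = 202.5 × (14.4 − 1.655) = 2580.9 kip·in.

M_n ≈ 2580 kip·in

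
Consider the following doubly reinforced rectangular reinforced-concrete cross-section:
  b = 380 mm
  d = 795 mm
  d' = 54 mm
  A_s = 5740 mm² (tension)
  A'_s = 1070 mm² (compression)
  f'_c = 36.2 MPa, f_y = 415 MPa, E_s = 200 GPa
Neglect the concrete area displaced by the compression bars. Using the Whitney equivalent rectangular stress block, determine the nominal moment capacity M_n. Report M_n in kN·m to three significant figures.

M_n ≈ 1710 kN·m

Assume both tension and compression steel yield.
Net tension couple steel: A_s − A'_s = 4670 mm².
a = (A_s − A'_s) f_y / (0.85 f'_c b) = 1938050/(0.85 × 36.2 × 380) = 165.75 mm.
c = a/β₁ = 165.75/0.791 = 209.54 mm; ε'_s = 0.003(c − d')/c = 0.0022 ≥ f_y/E_s = 0.0021, so compression steel does yield.
M_n = (A_s − A'_s) f_y (d − a/2) + A'_s f_y (d − d') = [1938050 × (795 − 82.875) + 444050 × (795 − 54)] × 10⁻⁶ = 1380.13 + 329.04 = 1709.17 kN·m.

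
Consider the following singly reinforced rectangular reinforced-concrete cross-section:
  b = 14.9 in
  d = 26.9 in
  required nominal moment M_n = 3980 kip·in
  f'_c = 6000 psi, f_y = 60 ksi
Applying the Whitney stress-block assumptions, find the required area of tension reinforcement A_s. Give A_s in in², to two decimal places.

From M_n = 0.85 f'_c a b (d − a/2):
a = d − √(d² − 2M_n/(0.85 f'_c b)) = 26.9 − √(26.9² − 2 × 3980/(0.85 × 6 × 14.9)) = 2.023 in.
A_s = 0.85 f'_c a b / f_y = 0.85 × 6 × 2.023 × 14.9 / 60 = 2.562 in².

A_s ≈ 2.56 in²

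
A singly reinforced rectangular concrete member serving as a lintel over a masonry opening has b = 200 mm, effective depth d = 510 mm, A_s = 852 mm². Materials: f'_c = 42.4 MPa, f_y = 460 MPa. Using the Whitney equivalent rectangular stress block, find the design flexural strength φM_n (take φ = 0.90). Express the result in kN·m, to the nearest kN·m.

T = A_s f_y = 852 × 460 = 391920 N = 391.92 kN.
From C = T: a = T/(0.85 f'_c b) = 391920/(0.85 × 42.4 × 200) = 54.37 mm.
M_n = T(d − a/2) = 391.92 kN × (510 − 27.185) mm = 189.22 kN·m.
φM_n = 0.90 × 189.22 = 170.30 kN·m.

φM_n ≈ 170 kN·m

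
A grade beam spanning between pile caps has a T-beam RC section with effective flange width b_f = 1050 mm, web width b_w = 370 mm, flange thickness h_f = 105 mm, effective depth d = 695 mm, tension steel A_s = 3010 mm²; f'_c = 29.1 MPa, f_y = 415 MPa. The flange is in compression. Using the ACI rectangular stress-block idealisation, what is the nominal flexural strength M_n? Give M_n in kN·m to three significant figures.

Tension: T = A_s f_y = 3010 × 415 = 1249150 N.
Try a within the flange: a = T/(0.85 f'_c b_f) = 1249150/(0.85 × 29.1 × 1050) = 48.10 mm.
Since a = 48.10 ≤ h_f = 105 mm, the stress block lies entirely in the flange; analyse as a rectangular beam of width b_f.
M_n = T(d − a/2) = 1249150 × (695 − 24.05) = 838.12 × 10⁶ N·mm.
M_n = 838.12 kN·m.

M_n ≈ 838 kN·m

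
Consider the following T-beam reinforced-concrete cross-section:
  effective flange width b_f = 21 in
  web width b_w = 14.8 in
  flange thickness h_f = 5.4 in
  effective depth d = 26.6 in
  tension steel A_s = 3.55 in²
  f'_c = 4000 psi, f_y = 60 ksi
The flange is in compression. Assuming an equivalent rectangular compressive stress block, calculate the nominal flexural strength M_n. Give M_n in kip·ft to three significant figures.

M_n ≈ 446 kip·ft

Tension: T = A_s f_y = 3.55 × 60 = 213 kips.
Try a within the flange: a = T/(0.85 f'_c b_f) = 213/(0.85 × 4 × 21) = 2.983 in.
Since a = 2.983 ≤ h_f = 5.4 in, the stress block lies entirely in the flange; analyse as a rectangular beam of width b_f.
M_n = T(d − a/2) = 213 × (26.6 − 1.4915) = 5348.1 kip·in.
M_n = 5348.1/12 = 445.68 kip·ft.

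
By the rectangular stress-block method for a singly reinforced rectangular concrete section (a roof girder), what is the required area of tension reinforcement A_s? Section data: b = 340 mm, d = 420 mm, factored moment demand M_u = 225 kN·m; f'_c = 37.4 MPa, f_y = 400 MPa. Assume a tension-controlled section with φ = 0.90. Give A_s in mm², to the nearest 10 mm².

M_n = M_u/φ = 225/0.90 = 250 kN·m.
With M_n = 0.85 f'_c a b (d − a/2), solve the quadratic for a:
a = d − √(d² − 2M_n/(0.85 f'_c b)) = 420 − √(420² − 2 × 250×10⁶/(0.85 × 37.4 × 340)) = 59.25 mm.
A_s = 0.85 f'_c a b / f_y = 0.85 × 37.4 × 59.25 × 340 / 400 = 1601.0 mm².

A_s ≈ 1600 mm²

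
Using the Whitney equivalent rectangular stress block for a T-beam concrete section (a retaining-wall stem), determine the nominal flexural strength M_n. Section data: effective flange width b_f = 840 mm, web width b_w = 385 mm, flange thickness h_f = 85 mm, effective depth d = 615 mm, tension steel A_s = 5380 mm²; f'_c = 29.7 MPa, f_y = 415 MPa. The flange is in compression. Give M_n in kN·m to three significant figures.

M_n ≈ 1250 kN·m

Tension: T = A_s f_y = 5380 × 415 = 2232700 N.
Try a within the flange: a = T/(0.85 f'_c b_f) = 2232700/(0.85 × 29.7 × 840) = 105.29 mm.
a = 105.29 > h_f = 85 mm: the block extends into the web. Split into flange-overhang and web parts.
C_f = 0.85 f'_c (b_f − b_w) h_f = 0.85 × 29.7 × (840 − 385) × 85 = 976350 N.
Remaining web compression depth: a_w = (T − C_f)/(0.85 f'_c b_w) = (2232700 − 976350)/(0.85 × 29.7 × 385) = 129.26 mm.
M_n = C_f(d − h_f/2) + (T − C_f)(d − a_w/2) = 976350 × (615 − 42.5) + 1256350 × (615 − 64.63) = 558.96 + 691.46 = 1250.42 × 10⁶ N·mm.
M_n = 1250.42 kN·m.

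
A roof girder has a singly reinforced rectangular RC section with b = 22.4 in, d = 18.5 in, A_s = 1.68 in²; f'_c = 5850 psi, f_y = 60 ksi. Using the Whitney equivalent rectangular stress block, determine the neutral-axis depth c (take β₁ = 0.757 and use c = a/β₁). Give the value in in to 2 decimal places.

c ≈ 1.20 in

T = A_s f_y = 1.68 × 60 = 100.8 kips.
a = T/(0.85 f'_c b) = 100.8/(0.85 × 5.85 × 22.4) = 0.9050 in.
With β₁ = 0.757, c = a/β₁ = 0.9050/0.757 = 1.20 in.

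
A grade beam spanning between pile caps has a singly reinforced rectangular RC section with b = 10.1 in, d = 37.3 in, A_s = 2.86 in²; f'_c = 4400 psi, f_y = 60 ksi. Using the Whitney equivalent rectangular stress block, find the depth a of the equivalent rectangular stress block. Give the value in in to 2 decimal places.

a ≈ 4.54 in

T = A_s f_y = 2.86 × 60 = 171.6 kips.
a = T/(0.85 f'_c b) = 171.6/(0.85 × 4.4 × 10.1) = 4.54 in.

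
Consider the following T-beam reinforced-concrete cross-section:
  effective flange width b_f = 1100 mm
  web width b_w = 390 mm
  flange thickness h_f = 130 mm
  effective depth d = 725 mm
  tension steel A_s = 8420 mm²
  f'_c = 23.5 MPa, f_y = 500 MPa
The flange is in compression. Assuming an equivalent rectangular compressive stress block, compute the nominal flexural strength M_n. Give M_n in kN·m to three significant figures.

M_n ≈ 2570 kN·m

Tension: T = A_s f_y = 8420 × 500 = 4210000 N.
Try a within the flange: a = T/(0.85 f'_c b_f) = 4210000/(0.85 × 23.5 × 1100) = 191.60 mm.
a = 191.60 > h_f = 130 mm: the block extends into the web. Split into flange-overhang and web parts.
C_f = 0.85 f'_c (b_f − b_w) h_f = 0.85 × 23.5 × (1100 − 390) × 130 = 1843693 N.
Remaining web compression depth: a_w = (T − C_f)/(0.85 f'_c b_w) = (4210000 − 1843693)/(0.85 × 23.5 × 390) = 303.75 mm.
M_n = C_f(d − h_f/2) + (T − C_f)(d − a_w/2) = 1843693 × (725 − 65) + 2366307 × (725 − 151.875) = 1216.84 + 1356.19 = 2573.03 × 10⁶ N·mm.
M_n = 2573.03 kN·m.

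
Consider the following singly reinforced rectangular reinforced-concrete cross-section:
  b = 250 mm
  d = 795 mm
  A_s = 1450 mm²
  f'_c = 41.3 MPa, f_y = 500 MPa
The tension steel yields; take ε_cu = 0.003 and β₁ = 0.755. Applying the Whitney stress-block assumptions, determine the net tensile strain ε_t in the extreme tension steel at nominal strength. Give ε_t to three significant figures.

ε_t ≈ 0.0188

a = A_s f_y/(0.85 f'_c b) = 82.61 mm.
β₁ = 0.755, so c = a/β₁ = 82.61/0.755 = 109.42 mm.
From the linear strain diagram with ε_cu = 0.003: ε_t = 0.003 (d − c)/c = 0.003 × (795 − 109.42)/109.42 = 0.0188.
Since ε_t ≥ 0.005, the section is tension-controlled.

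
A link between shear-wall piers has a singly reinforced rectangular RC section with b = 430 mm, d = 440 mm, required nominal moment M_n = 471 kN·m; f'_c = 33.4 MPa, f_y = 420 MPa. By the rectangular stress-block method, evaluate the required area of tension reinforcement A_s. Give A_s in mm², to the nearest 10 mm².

A_s ≈ 2870 mm²

With M_n = 0.85 f'_c a b (d − a/2), solve the quadratic for a:
a = d − √(d² − 2M_n/(0.85 f'_c b)) = 440 − √(440² − 2 × 471×10⁶/(0.85 × 33.4 × 430)) = 98.77 mm.
A_s = 0.85 f'_c a b / f_y = 0.85 × 33.4 × 98.77 × 430 / 420 = 2870.8 mm².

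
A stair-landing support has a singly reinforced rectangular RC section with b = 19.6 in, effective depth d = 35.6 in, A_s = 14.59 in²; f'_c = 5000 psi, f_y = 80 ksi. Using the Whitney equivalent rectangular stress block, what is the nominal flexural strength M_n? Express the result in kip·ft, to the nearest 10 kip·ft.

T = A_s f_y = 14.59 × 80 = 1167.2 kips.
a = T/(0.85 f'_c b) = 1167.2/(0.85 × 5 × 19.6) = 14.012 in.
M_n = T(d − a/2) = 1167.2 × (35.6 − 7.006) = 33374.9 kip·in = 33374.9/12 = 2781.24 kip·ft.

M_n ≈ 2780 kip·ft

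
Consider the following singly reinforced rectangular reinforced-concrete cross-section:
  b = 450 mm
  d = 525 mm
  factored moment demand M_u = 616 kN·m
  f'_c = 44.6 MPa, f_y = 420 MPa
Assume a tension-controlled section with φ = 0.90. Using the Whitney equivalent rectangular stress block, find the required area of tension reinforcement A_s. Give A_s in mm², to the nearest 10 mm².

M_n = M_u/φ = 616/0.90 = 684.444 kN·m.
With M_n = 0.85 f'_c a b (d − a/2), solve the quadratic for a:
a = d − √(d² − 2M_n/(0.85 f'_c b)) = 525 − √(525² − 2 × 684.444×10⁶/(0.85 × 44.6 × 450)) = 82.98 mm.
A_s = 0.85 f'_c a b / f_y = 0.85 × 44.6 × 82.98 × 450 / 420 = 3370.5 mm².

A_s ≈ 3370 mm²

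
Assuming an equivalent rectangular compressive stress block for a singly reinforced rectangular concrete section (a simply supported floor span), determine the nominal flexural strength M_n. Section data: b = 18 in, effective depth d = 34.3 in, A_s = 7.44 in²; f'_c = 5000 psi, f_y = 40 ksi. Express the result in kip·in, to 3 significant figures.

T = A_s f_y = 7.44 × 40 = 297.6 kips.
a = T/(0.85 f'_c b) = 297.6/(0.85 × 5 × 18) = 3.890 in.
M_n = T(d − a/2) = 297.6 × (34.3 − 1.945) = 9628.8 kip·in.

M_n ≈ 9630 kip·in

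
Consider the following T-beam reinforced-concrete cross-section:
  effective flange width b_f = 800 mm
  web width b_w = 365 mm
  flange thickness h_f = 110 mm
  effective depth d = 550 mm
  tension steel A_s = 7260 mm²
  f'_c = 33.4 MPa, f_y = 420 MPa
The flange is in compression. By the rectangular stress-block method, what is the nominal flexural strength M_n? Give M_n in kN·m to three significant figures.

M_n ≈ 1460 kN·m

Tension: T = A_s f_y = 7260 × 420 = 3049200 N.
Try a within the flange: a = T/(0.85 f'_c b_f) = 3049200/(0.85 × 33.4 × 800) = 134.26 mm.
a = 134.26 > h_f = 110 mm: the block extends into the web. Split into flange-overhang and web parts.
C_f = 0.85 f'_c (b_f − b_w) h_f = 0.85 × 33.4 × (800 − 365) × 110 = 1358462 N.
Remaining web compression depth: a_w = (T − C_f)/(0.85 f'_c b_w) = (3049200 − 1358462)/(0.85 × 33.4 × 365) = 163.16 mm.
M_n = C_f(d − h_f/2) + (T − C_f)(d − a_w/2) = 1358462 × (550 − 55) + 1690738 × (550 − 81.58) = 672.44 + 791.98 = 1464.42 × 10⁶ N·mm.
M_n = 1464.42 kN·m.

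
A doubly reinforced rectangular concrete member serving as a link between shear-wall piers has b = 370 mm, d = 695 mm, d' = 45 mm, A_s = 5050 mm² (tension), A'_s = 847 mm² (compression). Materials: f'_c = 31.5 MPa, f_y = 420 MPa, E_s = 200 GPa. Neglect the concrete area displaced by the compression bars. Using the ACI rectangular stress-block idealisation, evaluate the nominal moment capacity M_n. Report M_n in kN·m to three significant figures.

Assume both tension and compression steel yield.
Net tension couple steel: A_s − A'_s = 4203 mm².
a = (A_s − A'_s) f_y / (0.85 f'_c b) = 1765260/(0.85 × 31.5 × 370) = 178.19 mm.
c = a/β₁ = 178.19/0.825 = 215.99 mm; ε'_s = 0.003(c − d')/c = 0.0024 ≥ f_y/E_s = 0.0021, so compression steel does yield.
M_n = (A_s − A'_s) f_y (d − a/2) + A'_s f_y (d − d') = [1765260 × (695 − 89.095) + 355740 × (695 − 45)] × 10⁻⁶ = 1069.58 + 231.23 = 1300.81 kN·m.

M_n ≈ 1300 kN·m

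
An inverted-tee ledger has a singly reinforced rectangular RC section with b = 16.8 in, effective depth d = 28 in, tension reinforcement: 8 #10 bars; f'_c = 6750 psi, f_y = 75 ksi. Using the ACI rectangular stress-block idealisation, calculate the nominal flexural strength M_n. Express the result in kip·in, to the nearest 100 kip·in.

M_n ≈ 18300 kip·in

A_s = 8 × 1.27 = 10.16 in².
T = A_s f_y = 10.16 × 75 = 762 kips.
a = T/(0.85 f'_c b) = 762/(0.85 × 6.75 × 16.8) = 7.905 in.
M_n = T(d − a/2) = 762 × (28 − 3.9525) = 18324.2 kip·in.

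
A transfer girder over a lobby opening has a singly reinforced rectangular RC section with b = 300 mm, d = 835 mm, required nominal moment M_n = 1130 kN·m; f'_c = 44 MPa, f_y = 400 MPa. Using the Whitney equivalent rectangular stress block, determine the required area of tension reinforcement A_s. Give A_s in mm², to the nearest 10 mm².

With M_n = 0.85 f'_c a b (d − a/2), solve the quadratic for a:
a = d − √(d² − 2M_n/(0.85 f'_c b)) = 835 − √(835² − 2 × 1130×10⁶/(0.85 × 44 × 300)) = 130.87 mm.
A_s = 0.85 f'_c a b / f_y = 0.85 × 44 × 130.87 × 300 / 400 = 3670.9 mm².

A_s ≈ 3670 mm²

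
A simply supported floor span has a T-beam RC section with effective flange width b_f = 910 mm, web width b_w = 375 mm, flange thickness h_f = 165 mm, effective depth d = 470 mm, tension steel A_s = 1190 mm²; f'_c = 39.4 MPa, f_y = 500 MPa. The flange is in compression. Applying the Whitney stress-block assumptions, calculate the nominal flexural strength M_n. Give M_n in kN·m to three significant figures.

M_n ≈ 274 kN·m

Tension: T = A_s f_y = 1190 × 500 = 595000 N.
Try a within the flange: a = T/(0.85 f'_c b_f) = 595000/(0.85 × 39.4 × 910) = 19.52 mm.
Since a = 19.52 ≤ h_f = 165 mm, the stress block lies entirely in the flange; analyse as a rectangular beam of width b_f.
M_n = T(d − a/2) = 595000 × (470 − 9.76) = 273.84 × 10⁶ N·mm.
M_n = 273.84 kN·m.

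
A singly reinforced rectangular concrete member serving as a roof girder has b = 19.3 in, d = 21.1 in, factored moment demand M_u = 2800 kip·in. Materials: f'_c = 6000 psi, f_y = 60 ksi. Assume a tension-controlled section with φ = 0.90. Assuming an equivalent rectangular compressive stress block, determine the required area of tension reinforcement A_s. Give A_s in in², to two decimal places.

A_s ≈ 2.55 in²

M_n = M_u/φ = 2800/0.90 = 3111.11 kip·in.
From M_n = 0.85 f'_c a b (d − a/2):
a = d − √(d² − 2M_n/(0.85 f'_c b)) = 21.1 − √(21.1² − 2 × 3111.11/(0.85 × 6 × 19.3)) = 1.555 in.
A_s = 0.85 f'_c a b / f_y = 0.85 × 6 × 1.555 × 19.3 / 60 = 2.551 in².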